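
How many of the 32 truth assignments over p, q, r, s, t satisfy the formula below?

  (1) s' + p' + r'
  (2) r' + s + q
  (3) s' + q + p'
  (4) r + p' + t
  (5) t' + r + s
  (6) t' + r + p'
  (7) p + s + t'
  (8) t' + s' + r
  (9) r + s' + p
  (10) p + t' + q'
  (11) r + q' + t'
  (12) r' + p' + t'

There are 2^5 = 32 truth assignments over (p, q, r, s, t).
Split on r. With r = 1, the clauses containing r are satisfied and r' drops from the rest; 5 of the 2^4 = 16 assignments to the other variables satisfy what remains.
With r = 0, by the same count on the reduced clause set, 2 assignments work.
Total: 5 + 2 = 7.

7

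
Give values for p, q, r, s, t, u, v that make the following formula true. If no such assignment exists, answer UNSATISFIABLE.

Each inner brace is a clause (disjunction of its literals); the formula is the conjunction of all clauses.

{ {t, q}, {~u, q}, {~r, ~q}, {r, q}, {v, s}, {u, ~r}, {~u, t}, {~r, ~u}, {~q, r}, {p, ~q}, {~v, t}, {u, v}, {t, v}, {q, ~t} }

Suppose t = 1.
(q) alone gives q = 1.
(~r) alone gives r = 0.
Now (r) is unsatisfied and unit — conflict.
Backtrack on t: now try t = 0.
(q) alone gives q = 1.
(~r) alone gives r = 0.
Now (r) is unsatisfied and unit — conflict.
Both values of t lead to a conflict.

UNSATISFIABLE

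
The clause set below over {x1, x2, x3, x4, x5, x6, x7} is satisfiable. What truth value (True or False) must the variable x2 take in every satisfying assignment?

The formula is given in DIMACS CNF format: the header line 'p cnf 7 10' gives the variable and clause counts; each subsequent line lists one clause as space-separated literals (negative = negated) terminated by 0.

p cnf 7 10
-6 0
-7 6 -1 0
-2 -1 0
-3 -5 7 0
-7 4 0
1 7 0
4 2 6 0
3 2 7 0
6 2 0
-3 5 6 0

Suppose x2 = False.
Unit clause (¬x6) forces x6 = False.
But (x6) is also a unit clause — contradiction.
So every satisfying assignment has x2 = True.

True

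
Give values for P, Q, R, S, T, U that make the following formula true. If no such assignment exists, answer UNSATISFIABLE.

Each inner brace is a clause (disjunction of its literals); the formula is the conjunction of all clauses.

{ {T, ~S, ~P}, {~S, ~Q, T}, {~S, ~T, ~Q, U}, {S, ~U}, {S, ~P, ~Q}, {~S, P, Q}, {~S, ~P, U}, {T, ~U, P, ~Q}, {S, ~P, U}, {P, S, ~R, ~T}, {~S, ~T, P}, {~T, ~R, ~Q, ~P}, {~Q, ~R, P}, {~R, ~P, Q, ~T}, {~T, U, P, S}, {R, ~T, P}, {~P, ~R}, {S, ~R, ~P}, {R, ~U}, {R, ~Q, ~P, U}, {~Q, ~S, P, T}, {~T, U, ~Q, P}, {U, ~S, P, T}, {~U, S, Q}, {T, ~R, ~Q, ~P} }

Try S = 0.
From the singleton clause (~U), U = 0.
From the singleton clause (~P), P = 0.
From the singleton clause (~T), T = 0.
Try Q = 0.
Every clause is now satisfied; R is unconstrained.

P: 0,  Q: 0,  R: 0,  S: 0,  T: 0,  U: 0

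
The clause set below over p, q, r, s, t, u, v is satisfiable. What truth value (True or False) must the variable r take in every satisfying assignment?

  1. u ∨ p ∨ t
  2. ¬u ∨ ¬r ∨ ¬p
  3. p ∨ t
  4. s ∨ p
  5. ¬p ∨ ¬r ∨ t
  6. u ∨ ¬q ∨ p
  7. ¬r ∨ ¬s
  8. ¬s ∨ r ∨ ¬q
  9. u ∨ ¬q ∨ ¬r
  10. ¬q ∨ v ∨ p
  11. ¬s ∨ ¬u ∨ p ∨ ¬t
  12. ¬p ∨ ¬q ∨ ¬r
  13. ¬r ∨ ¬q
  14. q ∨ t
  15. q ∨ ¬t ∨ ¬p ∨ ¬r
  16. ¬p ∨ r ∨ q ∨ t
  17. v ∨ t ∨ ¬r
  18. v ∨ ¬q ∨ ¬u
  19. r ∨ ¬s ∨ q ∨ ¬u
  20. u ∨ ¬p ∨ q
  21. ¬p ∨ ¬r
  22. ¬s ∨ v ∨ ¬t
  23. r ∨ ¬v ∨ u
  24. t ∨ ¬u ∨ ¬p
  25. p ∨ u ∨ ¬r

False

Suppose r = True.
(¬s) alone gives s = False.
(p) alone gives p = True.
Now (¬p) is unsatisfied and unit — conflict.
So every satisfying assignment has r = False.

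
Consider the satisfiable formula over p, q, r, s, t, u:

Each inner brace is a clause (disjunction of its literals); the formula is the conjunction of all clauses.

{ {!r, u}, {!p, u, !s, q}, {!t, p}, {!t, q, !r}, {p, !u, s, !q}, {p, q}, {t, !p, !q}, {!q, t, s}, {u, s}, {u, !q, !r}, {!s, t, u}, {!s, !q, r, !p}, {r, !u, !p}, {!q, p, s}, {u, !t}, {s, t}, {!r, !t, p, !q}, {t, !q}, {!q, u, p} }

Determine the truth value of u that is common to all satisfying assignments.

True

Suppose u = false.
The clause (!r) is unit, so r = false.
The clause (s) is unit, so s = true.
The clause (t) is unit, so t = true.
That conflicts with the unit clause (!t).
So every satisfying assignment has u = True.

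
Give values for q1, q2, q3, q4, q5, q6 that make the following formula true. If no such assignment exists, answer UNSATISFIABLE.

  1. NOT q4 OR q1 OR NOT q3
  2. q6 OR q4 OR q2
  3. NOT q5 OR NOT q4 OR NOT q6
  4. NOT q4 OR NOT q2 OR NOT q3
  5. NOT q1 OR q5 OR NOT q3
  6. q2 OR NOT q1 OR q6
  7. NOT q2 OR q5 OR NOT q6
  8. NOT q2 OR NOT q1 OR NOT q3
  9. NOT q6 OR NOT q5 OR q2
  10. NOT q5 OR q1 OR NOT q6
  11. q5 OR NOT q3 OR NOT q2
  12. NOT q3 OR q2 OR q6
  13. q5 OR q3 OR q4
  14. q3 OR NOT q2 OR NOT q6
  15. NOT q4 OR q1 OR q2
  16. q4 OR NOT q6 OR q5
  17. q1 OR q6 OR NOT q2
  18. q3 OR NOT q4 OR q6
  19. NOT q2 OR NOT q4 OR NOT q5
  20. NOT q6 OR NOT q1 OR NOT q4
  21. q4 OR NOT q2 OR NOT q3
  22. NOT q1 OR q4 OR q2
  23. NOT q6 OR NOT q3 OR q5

q1: true; q2: true; q3: false; q4: false; q5: true; q6: false

Try q4 = false.
Try q6 = false.
The clause (q2) is unit, so q2 = true.
The clause (q1) is unit, so q1 = true.
The clause (NOT q3) is unit, so q3 = false.
The clause (q5) is unit, so q5 = true.
This assignment satisfies each clause.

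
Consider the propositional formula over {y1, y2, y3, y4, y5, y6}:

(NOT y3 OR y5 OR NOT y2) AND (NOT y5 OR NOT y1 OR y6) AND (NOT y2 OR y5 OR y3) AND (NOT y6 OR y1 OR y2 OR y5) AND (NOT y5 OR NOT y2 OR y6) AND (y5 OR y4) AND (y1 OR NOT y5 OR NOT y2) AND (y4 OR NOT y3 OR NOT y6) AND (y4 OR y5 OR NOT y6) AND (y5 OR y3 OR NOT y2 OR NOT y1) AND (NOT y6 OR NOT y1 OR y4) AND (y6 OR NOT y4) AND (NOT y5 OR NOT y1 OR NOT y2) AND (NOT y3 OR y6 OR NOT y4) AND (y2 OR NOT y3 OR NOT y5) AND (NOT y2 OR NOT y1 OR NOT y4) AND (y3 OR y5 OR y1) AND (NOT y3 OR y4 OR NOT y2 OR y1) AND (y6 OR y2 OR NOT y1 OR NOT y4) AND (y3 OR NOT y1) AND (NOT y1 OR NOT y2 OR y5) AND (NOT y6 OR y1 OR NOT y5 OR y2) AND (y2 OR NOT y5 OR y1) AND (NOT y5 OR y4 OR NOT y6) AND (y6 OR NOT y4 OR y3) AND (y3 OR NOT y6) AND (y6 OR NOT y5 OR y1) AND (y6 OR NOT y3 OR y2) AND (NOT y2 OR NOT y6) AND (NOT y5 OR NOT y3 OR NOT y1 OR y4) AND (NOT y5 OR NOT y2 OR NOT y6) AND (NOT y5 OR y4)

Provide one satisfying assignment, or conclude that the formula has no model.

y1: true, y2: false, y3: true, y4: true, y5: false, y6: true

Case y5 = false:
(y4) alone gives y4 = true.
(y6) alone gives y6 = true.
(y3) alone gives y3 = true.
(NOT y2) alone gives y2 = false.
(y1) alone gives y1 = true.
This assignment satisfies each clause.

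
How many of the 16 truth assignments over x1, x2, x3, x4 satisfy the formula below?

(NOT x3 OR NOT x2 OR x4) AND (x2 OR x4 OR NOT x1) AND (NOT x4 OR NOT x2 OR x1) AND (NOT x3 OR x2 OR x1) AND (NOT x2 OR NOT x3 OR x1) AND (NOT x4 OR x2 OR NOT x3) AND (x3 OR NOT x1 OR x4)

6

There are 2^4 = 16 truth assignments over (x1, x2, x3, x4).
Split on x2. With x2 = true, the clauses containing x2 are satisfied and NOT x2 drops from the rest; 3 of the 2^3 = 8 assignments to the other variables satisfy what remains.
With x2 = false, by the same count on the reduced clause set, 3 assignments work.
Total: 3 + 3 = 6.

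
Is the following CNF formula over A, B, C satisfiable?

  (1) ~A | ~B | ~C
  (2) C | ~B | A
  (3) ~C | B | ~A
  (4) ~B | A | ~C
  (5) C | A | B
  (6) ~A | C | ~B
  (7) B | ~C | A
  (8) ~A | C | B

Try A = 0.
Try C = 1.
From the singleton clause (~B), B = 0.
But (B) is also a unit clause — contradiction.
Backtrack on C: now try C = 0.
From the singleton clause (~B), B = 0.
But (B) is also a unit clause — contradiction.
Either choice for C ends in contradiction.
Backtrack on A: now try A = 1.
Try B = 0.
From the singleton clause (~C), C = 0.
But (C) is also a unit clause — contradiction.
Backtrack on B: now try B = 1.
From the singleton clause (~C), C = 0.
But (C) is also a unit clause — contradiction.
Either choice for B ends in contradiction.
Either choice for A ends in contradiction.
No assignment satisfies every clause.

No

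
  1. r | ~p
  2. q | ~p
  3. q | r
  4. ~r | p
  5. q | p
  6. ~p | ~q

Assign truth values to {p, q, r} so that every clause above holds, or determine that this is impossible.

p=0, q=1, r=0

Branch on r: set r = 0.
(~p) alone gives p = 0.
(q) alone gives q = 1.
All clauses are satisfied.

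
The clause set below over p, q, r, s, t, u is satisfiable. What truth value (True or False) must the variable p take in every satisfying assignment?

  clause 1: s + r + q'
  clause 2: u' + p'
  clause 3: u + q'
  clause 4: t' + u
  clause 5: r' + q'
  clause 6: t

False

Suppose p = 1.
Unit clause (u') forces u = 0.
Unit clause (q') forces q = 0.
Unit clause (t') forces t = 0.
But (t) is also a unit clause — contradiction.
So every satisfying assignment has p = False.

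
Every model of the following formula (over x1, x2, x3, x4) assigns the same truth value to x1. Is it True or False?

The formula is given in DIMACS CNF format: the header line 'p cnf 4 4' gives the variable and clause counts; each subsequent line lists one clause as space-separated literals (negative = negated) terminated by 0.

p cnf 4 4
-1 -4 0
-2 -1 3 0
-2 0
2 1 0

Suppose x1 = False.
(¬x2) alone gives x2 = False.
But (x2) is also a unit clause — contradiction.
So every satisfying assignment has x1 = True.

True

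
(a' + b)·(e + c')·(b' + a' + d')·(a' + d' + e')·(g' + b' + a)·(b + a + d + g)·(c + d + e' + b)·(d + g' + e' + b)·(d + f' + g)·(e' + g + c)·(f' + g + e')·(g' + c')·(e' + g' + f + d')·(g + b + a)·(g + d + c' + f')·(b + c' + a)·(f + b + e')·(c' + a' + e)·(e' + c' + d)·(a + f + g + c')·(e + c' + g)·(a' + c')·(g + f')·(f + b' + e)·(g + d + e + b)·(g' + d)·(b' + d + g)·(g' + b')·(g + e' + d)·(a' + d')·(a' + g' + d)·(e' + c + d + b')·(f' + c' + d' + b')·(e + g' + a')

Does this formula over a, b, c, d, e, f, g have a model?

Yes

Case a = 0:
Case e = 0:
(c') alone gives c = 0.
Case g = 1:
(b') alone gives b = 0.
(d) alone gives d = 1.
Every clause is now satisfied; f is unconstrained.
A satisfying assignment: a=0; b=0; c=0; d=1; e=0; f=1; g=1.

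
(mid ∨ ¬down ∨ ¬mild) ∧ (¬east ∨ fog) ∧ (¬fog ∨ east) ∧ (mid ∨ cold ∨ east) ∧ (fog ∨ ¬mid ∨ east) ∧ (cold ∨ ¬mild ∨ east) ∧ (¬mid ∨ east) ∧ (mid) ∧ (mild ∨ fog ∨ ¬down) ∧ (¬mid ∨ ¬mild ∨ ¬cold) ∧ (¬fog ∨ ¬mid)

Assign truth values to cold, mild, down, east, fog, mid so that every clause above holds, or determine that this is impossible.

UNSATISFIABLE

The clause (mid) is unit, so mid = True.
The clause (east) is unit, so east = True.
The clause (fog) is unit, so fog = True.
Now (¬fog) is unsatisfied and unit — conflict.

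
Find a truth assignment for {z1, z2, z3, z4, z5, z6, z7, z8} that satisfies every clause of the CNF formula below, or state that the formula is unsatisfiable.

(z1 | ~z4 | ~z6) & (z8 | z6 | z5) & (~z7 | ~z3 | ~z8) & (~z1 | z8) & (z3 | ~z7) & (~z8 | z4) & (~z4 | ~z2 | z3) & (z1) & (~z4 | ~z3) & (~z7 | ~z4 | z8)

(z1) alone gives z1 = 1.
(z8) alone gives z8 = 1.
(z4) alone gives z4 = 1.
(~z3) alone gives z3 = 0.
(~z7) alone gives z7 = 0.
(~z2) alone gives z2 = 0.
Every clause is now satisfied; z5, z6 are unconstrained.

z1 ↦ 1, z2 ↦ 0, z3 ↦ 0, z4 ↦ 1, z5 ↦ 0, z6 ↦ 0, z7 ↦ 0, z8 ↦ 1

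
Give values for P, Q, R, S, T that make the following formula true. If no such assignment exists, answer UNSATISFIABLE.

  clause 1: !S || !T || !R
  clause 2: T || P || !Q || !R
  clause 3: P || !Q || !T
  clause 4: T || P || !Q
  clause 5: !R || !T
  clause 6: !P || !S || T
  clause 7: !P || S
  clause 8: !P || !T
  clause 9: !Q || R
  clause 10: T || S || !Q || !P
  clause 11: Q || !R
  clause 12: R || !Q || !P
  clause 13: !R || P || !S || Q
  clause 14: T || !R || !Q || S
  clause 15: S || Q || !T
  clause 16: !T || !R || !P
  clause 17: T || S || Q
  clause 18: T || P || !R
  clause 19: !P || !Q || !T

P=false,  Q=false,  R=false,  S=true,  T=false

Try R = false.
Unit clause (!Q) forces Q = false.
Try P = false.
Try S = true.
All clauses hold; T can take either value.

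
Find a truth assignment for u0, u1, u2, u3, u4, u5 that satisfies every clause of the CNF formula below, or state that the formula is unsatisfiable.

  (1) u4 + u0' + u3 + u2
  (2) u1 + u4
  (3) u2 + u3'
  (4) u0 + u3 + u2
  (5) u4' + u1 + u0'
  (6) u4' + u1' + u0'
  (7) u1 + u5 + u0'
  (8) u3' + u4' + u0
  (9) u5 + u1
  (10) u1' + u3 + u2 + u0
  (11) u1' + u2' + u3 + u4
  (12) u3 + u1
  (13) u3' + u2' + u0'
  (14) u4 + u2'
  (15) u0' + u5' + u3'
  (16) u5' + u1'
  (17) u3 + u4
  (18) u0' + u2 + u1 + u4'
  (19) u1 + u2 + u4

u0 ↦ 0; u1 ↦ 1; u2 ↦ 1; u3 ↦ 0; u4 ↦ 1; u5 ↦ 0

Suppose u1 = 1.
(u5') alone gives u5 = 0.
Suppose u2 = 1.
(u4) alone gives u4 = 1.
(u0') alone gives u0 = 0.
(u3') alone gives u3 = 0.
This assignment satisfies each clause.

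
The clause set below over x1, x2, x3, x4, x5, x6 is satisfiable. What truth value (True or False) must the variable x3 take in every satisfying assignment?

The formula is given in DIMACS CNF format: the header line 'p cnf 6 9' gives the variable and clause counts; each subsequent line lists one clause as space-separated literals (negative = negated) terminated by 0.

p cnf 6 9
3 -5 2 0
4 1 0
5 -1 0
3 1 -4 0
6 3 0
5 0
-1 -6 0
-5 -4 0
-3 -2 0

Suppose x3 = False.
The clause (x6) is unit, so x6 = True.
The clause (x5) is unit, so x5 = True.
The clause (x2) is unit, so x2 = True.
The clause (¬x1) is unit, so x1 = False.
The clause (x4) is unit, so x4 = True.
Now (¬x4) is unsatisfied and unit — conflict.
So every satisfying assignment has x3 = True.

True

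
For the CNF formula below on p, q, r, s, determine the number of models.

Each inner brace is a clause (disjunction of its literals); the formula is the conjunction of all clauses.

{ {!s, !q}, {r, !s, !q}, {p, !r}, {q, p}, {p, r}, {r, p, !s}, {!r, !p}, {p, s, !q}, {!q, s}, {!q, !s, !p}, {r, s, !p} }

1

There are 2^4 = 16 truth assignments over (p, q, r, s).
Split on s. With s = true, the clauses containing s are satisfied and !s drops from the rest; 1 of the 2^3 = 8 assignments to the other variables satisfy what remains.
With s = false, by the same count on the reduced clause set, 0 assignments work.
Total: 1 + 0 = 1.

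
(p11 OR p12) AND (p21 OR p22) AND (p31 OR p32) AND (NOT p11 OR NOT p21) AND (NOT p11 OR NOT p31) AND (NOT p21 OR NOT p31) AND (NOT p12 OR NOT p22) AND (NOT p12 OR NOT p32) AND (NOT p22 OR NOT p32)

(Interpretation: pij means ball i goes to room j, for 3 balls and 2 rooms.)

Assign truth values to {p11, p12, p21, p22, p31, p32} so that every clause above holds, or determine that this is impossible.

Branch on p11: set p11 = true.
From the singleton clause (NOT p21), p21 = false.
From the singleton clause (p22), p22 = true.
From the singleton clause (NOT p31), p31 = false.
From the singleton clause (p32), p32 = true.
That conflicts with the unit clause (NOT p32).
So p11 must be the other value — set p11 = false.
From the singleton clause (p12), p12 = true.
From the singleton clause (NOT p22), p22 = false.
From the singleton clause (p21), p21 = true.
From the singleton clause (NOT p31), p31 = false.
From the singleton clause (p32), p32 = true.
That conflicts with the unit clause (NOT p32).
Both values of p11 lead to a conflict.

UNSATISFIABLE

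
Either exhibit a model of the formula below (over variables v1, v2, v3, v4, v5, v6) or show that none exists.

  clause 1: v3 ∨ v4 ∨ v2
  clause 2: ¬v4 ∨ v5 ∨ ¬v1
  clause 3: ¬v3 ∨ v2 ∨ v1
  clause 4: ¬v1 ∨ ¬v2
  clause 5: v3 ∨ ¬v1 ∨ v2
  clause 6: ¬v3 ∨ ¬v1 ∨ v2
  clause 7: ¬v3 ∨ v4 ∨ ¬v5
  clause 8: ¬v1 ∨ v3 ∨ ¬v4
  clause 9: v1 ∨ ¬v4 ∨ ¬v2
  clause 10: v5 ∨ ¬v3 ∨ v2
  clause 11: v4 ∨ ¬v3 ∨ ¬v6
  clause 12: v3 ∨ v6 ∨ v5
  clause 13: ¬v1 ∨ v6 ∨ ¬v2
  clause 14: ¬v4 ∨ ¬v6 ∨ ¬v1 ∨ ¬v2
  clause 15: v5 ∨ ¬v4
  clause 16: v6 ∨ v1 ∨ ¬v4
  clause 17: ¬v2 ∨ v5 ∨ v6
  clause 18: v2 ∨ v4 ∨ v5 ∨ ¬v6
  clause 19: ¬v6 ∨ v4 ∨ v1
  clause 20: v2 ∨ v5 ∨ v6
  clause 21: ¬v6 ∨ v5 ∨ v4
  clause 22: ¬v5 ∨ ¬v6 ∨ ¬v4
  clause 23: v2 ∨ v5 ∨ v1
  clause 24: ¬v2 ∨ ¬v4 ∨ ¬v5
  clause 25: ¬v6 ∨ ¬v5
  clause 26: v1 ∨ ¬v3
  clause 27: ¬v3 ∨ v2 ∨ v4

Branch on v1: set v1 = False.
Unit clause (¬v3) forces v3 = False.
Branch on v4: set v4 = False.
Unit clause (v2) forces v2 = True.
Unit clause (¬v6) forces v6 = False.
Unit clause (v5) forces v5 = True.
All clauses are satisfied.

v1=False; v2=True; v3=False; v4=False; v5=True; v6=False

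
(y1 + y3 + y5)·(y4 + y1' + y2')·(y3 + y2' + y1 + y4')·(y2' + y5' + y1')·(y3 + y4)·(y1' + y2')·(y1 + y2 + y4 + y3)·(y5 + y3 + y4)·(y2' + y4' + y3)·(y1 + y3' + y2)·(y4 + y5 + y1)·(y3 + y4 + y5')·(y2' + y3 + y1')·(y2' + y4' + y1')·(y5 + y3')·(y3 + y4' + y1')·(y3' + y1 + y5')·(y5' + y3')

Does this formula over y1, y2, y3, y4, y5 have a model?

Yes

Try y3 = 0.
From the singleton clause (y4), y4 = 1.
From the singleton clause (y2'), y2 = 0.
From the singleton clause (y1'), y1 = 0.
From the singleton clause (y5), y5 = 1.
All clauses are satisfied.
A satisfying assignment: y1 ↦ 0; y2 ↦ 0; y3 ↦ 0; y4 ↦ 1; y5 ↦ 1.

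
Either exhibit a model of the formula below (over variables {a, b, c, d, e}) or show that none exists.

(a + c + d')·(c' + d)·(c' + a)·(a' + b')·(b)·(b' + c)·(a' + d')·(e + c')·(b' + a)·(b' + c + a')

(b) alone gives b = 1.
(a') alone gives a = 0.
Now (a) is unsatisfied and unit — conflict.

UNSATISFIABLE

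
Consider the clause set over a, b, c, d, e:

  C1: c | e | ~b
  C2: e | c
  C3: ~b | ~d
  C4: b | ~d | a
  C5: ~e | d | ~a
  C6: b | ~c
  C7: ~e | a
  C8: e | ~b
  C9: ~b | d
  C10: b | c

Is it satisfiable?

No, unsatisfiable

Try e = 1.
Unit clause (a) forces a = 1.
Unit clause (d) forces d = 1.
Unit clause (~b) forces b = 0.
Unit clause (~c) forces c = 0.
Now (c) is unsatisfied and unit — conflict.
Backtrack on e: now try e = 0.
Unit clause (c) forces c = 1.
Unit clause (b) forces b = 1.
Now (~b) is unsatisfied and unit — conflict.
Both values of e lead to a conflict.
No assignment satisfies every clause.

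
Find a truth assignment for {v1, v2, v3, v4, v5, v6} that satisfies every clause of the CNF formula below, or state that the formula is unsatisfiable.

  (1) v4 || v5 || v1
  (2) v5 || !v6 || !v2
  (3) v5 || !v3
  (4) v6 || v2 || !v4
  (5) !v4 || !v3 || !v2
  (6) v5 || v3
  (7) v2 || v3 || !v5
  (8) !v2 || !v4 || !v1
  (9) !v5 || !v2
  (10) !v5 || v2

UNSATISFIABLE

Case v5 = true:
Unit clause (!v2) forces v2 = false.
That conflicts with the unit clause (v2).
Backtrack on v5: now try v5 = false.
Unit clause (!v3) forces v3 = false.
That conflicts with the unit clause (v3).
Neither v5 = true nor v5 = false works.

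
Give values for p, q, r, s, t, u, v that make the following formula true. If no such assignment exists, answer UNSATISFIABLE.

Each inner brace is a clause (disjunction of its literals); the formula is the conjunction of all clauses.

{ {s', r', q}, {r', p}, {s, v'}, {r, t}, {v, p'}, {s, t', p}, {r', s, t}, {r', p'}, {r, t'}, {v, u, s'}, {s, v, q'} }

UNSATISFIABLE

Suppose r = 0.
Unit clause (t) forces t = 1.
That conflicts with the unit clause (t').
That branch fails; take r = 1 instead.
Unit clause (p) forces p = 1.
That conflicts with the unit clause (p').
Either choice for r ends in contradiction.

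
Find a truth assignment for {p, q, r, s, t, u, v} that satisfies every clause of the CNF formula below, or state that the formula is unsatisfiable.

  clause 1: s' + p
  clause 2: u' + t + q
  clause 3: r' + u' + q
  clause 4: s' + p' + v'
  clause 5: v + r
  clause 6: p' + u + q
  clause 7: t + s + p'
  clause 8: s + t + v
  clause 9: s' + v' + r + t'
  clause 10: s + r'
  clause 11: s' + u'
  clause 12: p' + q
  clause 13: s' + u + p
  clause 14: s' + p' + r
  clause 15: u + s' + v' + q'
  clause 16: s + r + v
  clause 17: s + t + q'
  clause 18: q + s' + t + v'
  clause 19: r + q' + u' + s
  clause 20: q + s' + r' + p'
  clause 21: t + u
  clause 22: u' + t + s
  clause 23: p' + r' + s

p ↦ 1, q ↦ 1, r ↦ 1, s ↦ 1, t ↦ 1, u ↦ 0, v ↦ 0

Suppose s = 1.
Unit clause (p) forces p = 1.
Unit clause (v') forces v = 0.
Unit clause (r) forces r = 1.
Unit clause (u') forces u = 0.
Unit clause (q) forces q = 1.
Unit clause (t) forces t = 1.
All clauses are satisfied.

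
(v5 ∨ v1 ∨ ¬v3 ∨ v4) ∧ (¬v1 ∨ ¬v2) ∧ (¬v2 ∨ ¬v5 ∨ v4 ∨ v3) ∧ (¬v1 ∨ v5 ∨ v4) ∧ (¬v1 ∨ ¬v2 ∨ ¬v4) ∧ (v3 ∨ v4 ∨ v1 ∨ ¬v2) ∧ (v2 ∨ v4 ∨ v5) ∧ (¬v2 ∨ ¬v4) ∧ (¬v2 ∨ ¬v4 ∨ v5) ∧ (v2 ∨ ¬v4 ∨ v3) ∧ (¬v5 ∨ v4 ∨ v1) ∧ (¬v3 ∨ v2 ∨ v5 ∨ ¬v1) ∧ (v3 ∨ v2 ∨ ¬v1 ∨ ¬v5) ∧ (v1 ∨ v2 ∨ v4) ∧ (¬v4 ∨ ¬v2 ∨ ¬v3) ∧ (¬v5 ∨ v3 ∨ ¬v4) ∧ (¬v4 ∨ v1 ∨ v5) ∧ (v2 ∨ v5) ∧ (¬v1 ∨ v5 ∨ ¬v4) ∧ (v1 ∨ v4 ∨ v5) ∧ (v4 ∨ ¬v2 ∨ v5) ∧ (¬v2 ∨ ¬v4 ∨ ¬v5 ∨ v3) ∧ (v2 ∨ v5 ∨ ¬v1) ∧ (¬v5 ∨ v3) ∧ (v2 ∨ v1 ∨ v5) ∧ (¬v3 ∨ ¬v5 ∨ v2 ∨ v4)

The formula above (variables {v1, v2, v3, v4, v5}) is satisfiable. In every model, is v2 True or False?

Suppose v2 = True.
From the singleton clause (¬v1), v1 = False.
From the singleton clause (¬v4), v4 = False.
From the singleton clause (v3), v3 = True.
From the singleton clause (v5), v5 = True.
That conflicts with the unit clause (¬v5).
So every satisfying assignment has v2 = False.

False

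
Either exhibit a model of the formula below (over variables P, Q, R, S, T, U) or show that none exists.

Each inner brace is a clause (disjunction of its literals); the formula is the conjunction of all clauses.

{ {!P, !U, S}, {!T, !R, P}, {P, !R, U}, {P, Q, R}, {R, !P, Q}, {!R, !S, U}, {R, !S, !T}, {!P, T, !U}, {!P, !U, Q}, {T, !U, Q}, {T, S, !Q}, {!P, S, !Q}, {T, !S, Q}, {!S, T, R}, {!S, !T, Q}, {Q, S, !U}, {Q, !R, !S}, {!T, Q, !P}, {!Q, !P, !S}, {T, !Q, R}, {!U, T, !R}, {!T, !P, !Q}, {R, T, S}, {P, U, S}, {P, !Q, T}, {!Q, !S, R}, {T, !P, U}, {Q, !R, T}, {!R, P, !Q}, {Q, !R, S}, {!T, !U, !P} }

P: false; Q: true; R: false; S: false; T: true; U: true

Case P = false:
Case T = true:
From the singleton clause (!R), R = false.
From the singleton clause (Q), Q = true.
From the singleton clause (!S), S = false.
From the singleton clause (U), U = true.
Every clause now holds.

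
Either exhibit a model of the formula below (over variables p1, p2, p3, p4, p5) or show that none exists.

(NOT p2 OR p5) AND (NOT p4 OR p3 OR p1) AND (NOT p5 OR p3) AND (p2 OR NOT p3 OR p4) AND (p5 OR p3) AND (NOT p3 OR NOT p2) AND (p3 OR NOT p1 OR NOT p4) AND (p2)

(p2) alone gives p2 = true.
(p5) alone gives p5 = true.
(p3) alone gives p3 = true.
That conflicts with the unit clause (NOT p3).

UNSATISFIABLE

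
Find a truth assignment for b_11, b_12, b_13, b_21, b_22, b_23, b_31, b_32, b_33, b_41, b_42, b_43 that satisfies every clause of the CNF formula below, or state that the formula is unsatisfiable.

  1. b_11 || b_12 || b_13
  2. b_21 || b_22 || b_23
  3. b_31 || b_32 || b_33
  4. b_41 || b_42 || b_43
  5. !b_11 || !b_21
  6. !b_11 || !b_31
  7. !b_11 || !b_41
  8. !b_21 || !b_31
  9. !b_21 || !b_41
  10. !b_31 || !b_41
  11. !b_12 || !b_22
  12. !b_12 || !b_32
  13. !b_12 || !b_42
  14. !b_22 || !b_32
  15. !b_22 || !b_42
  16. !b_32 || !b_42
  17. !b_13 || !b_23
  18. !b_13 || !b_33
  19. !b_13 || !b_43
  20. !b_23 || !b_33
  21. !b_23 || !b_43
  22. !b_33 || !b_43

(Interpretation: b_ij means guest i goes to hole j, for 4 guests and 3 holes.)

Branch on b_11: set b_11 = false.
Branch on b_12: set b_12 = true.
From the singleton clause (!b_22), b_22 = false.
From the singleton clause (!b_32), b_32 = false.
From the singleton clause (!b_42), b_42 = false.
Branch on b_21: set b_21 = true.
From the singleton clause (!b_31), b_31 = false.
From the singleton clause (b_33), b_33 = true.
From the singleton clause (!b_41), b_41 = false.
From the singleton clause (b_43), b_43 = true.
Now (!b_43) is unsatisfied and unit — conflict.
So b_21 must be the other value — set b_21 = false.
From the singleton clause (b_23), b_23 = true.
From the singleton clause (!b_13), b_13 = false.
From the singleton clause (!b_33), b_33 = false.
From the singleton clause (b_31), b_31 = true.
From the singleton clause (!b_41), b_41 = false.
From the singleton clause (b_43), b_43 = true.
Now (!b_43) is unsatisfied and unit — conflict.
Both values of b_21 lead to a conflict.
So b_12 must be the other value — set b_12 = false.
From the singleton clause (b_13), b_13 = true.
From the singleton clause (!b_23), b_23 = false.
From the singleton clause (!b_33), b_33 = false.
From the singleton clause (!b_43), b_43 = false.
Branch on b_21: set b_21 = true.
From the singleton clause (!b_31), b_31 = false.
From the singleton clause (b_32), b_32 = true.
From the singleton clause (!b_41), b_41 = false.
From the singleton clause (b_42), b_42 = true.
Now (!b_42) is unsatisfied and unit — conflict.
So b_21 must be the other value — set b_21 = false.
From the singleton clause (b_22), b_22 = true.
From the singleton clause (!b_32), b_32 = false.
From the singleton clause (b_31), b_31 = true.
From the singleton clause (!b_41), b_41 = false.
From the singleton clause (b_42), b_42 = true.
Now (!b_42) is unsatisfied and unit — conflict.
Both values of b_21 lead to a conflict.
Both values of b_12 lead to a conflict.
So b_11 must be the other value — set b_11 = true.
From the singleton clause (!b_21), b_21 = false.
From the singleton clause (!b_31), b_31 = false.
From the singleton clause (!b_41), b_41 = false.
Branch on b_22: set b_22 = true.
From the singleton clause (!b_12), b_12 = false.
From the singleton clause (!b_32), b_32 = false.
From the singleton clause (b_33), b_33 = true.
From the singleton clause (!b_42), b_42 = false.
From the singleton clause (b_43), b_43 = true.
Now (!b_43) is unsatisfied and unit — conflict.
So b_22 must be the other value — set b_22 = false.
From the singleton clause (b_23), b_23 = true.
From the singleton clause (!b_13), b_13 = false.
From the singleton clause (!b_33), b_33 = false.
From the singleton clause (b_32), b_32 = true.
From the singleton clause (!b_12), b_12 = false.
From the singleton clause (!b_42), b_42 = false.
From the singleton clause (b_43), b_43 = true.
Now (!b_43) is unsatisfied and unit — conflict.
Both values of b_22 lead to a conflict.
Both values of b_11 lead to a conflict.

UNSATISFIABLE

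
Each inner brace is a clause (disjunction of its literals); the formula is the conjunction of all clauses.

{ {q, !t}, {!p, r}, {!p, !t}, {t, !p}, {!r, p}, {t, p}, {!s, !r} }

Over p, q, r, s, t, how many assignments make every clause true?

2

There are 2^5 = 32 truth assignments over (p, q, r, s, t).
Split on q. With q = true, the clauses containing q are satisfied and !q drops from the rest; 2 of the 2^4 = 16 assignments to the other variables satisfy what remains.
With q = false, by the same count on the reduced clause set, 0 assignments work.
Total: 2 + 0 = 2.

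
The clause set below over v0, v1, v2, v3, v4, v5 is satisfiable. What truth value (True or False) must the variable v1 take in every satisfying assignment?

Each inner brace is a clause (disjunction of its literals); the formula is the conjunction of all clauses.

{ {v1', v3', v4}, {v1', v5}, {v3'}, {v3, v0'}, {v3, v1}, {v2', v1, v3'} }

Suppose v1 = 0.
(v3') alone gives v3 = 0.
That conflicts with the unit clause (v3).
So every satisfying assignment has v1 = True.

True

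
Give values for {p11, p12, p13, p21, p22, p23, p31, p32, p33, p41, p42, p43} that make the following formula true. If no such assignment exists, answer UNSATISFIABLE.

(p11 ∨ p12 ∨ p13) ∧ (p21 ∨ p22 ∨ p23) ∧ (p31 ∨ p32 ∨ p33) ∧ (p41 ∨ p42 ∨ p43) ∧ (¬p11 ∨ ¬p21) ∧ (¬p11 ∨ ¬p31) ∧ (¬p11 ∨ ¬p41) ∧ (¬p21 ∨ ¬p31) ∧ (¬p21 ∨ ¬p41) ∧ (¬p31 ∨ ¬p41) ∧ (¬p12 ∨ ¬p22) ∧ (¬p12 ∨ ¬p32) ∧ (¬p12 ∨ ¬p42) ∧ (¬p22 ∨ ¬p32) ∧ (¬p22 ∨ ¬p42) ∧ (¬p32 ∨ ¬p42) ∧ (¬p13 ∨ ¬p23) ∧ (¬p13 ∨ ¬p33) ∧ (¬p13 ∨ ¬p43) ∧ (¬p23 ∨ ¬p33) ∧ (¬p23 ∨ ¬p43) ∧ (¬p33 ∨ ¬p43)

Branch on p11: set p11 = False.
Branch on p12: set p12 = True.
Unit clause (¬p22) forces p22 = False.
Unit clause (¬p32) forces p32 = False.
Unit clause (¬p42) forces p42 = False.
Branch on p21: set p21 = True.
Unit clause (¬p31) forces p31 = False.
Unit clause (p33) forces p33 = True.
Unit clause (¬p41) forces p41 = False.
Unit clause (p43) forces p43 = True.
But (¬p43) is also a unit clause — contradiction.
Backtrack on p21: now try p21 = False.
Unit clause (p23) forces p23 = True.
Unit clause (¬p13) forces p13 = False.
Unit clause (¬p33) forces p33 = False.
Unit clause (p31) forces p31 = True.
Unit clause (¬p41) forces p41 = False.
Unit clause (p43) forces p43 = True.
But (¬p43) is also a unit clause — contradiction.
Either choice for p21 ends in contradiction.
Backtrack on p12: now try p12 = False.
Unit clause (p13) forces p13 = True.
Unit clause (¬p23) forces p23 = False.
Unit clause (¬p33) forces p33 = False.
Unit clause (¬p43) forces p43 = False.
Branch on p21: set p21 = True.
Unit clause (¬p31) forces p31 = False.
Unit clause (p32) forces p32 = True.
Unit clause (¬p41) forces p41 = False.
Unit clause (p42) forces p42 = True.
But (¬p42) is also a unit clause — contradiction.
Backtrack on p21: now try p21 = False.
Unit clause (p22) forces p22 = True.
Unit clause (¬p32) forces p32 = False.
Unit clause (p31) forces p31 = True.
Unit clause (¬p41) forces p41 = False.
Unit clause (p42) forces p42 = True.
But (¬p42) is also a unit clause — contradiction.
Either choice for p21 ends in contradiction.
Either choice for p12 ends in contradiction.
Backtrack on p11: now try p11 = True.
Unit clause (¬p21) forces p21 = False.
Unit clause (¬p31) forces p31 = False.
Unit clause (¬p41) forces p41 = False.
Branch on p22: set p22 = True.
Unit clause (¬p12) forces p12 = False.
Unit clause (¬p32) forces p32 = False.
Unit clause (p33) forces p33 = True.
Unit clause (¬p42) forces p42 = False.
Unit clause (p43) forces p43 = True.
But (¬p43) is also a unit clause — contradiction.
Backtrack on p22: now try p22 = False.
Unit clause (p23) forces p23 = True.
Unit clause (¬p13) forces p13 = False.
Unit clause (¬p33) forces p33 = False.
Unit clause (p32) forces p32 = True.
Unit clause (¬p12) forces p12 = False.
Unit clause (¬p42) forces p42 = False.
Unit clause (p43) forces p43 = True.
But (¬p43) is also a unit clause — contradiction.
Either choice for p22 ends in contradiction.
Either choice for p11 ends in contradiction.

UNSATISFIABLE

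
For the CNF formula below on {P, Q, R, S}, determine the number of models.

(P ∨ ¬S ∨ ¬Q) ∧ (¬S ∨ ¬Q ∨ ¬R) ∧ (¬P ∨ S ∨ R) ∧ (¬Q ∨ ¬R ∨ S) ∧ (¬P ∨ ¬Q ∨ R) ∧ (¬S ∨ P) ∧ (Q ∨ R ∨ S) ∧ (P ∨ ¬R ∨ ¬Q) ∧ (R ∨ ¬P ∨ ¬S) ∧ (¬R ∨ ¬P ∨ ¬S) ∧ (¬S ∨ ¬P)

3

There are 2^4 = 16 truth assignments over (P, Q, R, S).
Check each against the 11 clauses (columns in the order P, Q, R, S):
  F F F F  ✗ fails (Q ∨ R ∨ S)
  F F F T  ✗ fails (¬S ∨ P)
  F F T F  ✓ satisfies all
  F F T T  ✗ fails (¬S ∨ P)
  F T F F  ✓ satisfies all
  F T F T  ✗ fails (P ∨ ¬S ∨ ¬Q)
  F T T F  ✗ fails (¬Q ∨ ¬R ∨ S)
  F T T T  ✗ fails (P ∨ ¬S ∨ ¬Q)
  T F F F  ✗ fails (¬P ∨ S ∨ R)
  T F F T  ✗ fails (R ∨ ¬P ∨ ¬S)
  T F T F  ✓ satisfies all
  T F T T  ✗ fails (¬R ∨ ¬P ∨ ¬S)
  T T F F  ✗ fails (¬P ∨ S ∨ R)
  T T F T  ✗ fails (¬P ∨ ¬Q ∨ R)
  T T T F  ✗ fails (¬Q ∨ ¬R ∨ S)
  T T T T  ✗ fails (¬S ∨ ¬Q ∨ ¬R)
3 of the 16 rows are models.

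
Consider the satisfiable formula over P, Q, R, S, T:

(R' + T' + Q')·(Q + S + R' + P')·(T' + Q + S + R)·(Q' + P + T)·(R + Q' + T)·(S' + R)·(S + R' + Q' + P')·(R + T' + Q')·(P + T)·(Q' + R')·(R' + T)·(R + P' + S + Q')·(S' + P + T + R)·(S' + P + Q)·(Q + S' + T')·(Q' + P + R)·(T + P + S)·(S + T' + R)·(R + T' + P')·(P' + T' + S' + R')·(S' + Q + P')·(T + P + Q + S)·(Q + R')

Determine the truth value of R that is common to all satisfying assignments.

Suppose R = 1.
(Q') alone gives Q = 0.
That conflicts with the unit clause (Q).
So every satisfying assignment has R = False.

False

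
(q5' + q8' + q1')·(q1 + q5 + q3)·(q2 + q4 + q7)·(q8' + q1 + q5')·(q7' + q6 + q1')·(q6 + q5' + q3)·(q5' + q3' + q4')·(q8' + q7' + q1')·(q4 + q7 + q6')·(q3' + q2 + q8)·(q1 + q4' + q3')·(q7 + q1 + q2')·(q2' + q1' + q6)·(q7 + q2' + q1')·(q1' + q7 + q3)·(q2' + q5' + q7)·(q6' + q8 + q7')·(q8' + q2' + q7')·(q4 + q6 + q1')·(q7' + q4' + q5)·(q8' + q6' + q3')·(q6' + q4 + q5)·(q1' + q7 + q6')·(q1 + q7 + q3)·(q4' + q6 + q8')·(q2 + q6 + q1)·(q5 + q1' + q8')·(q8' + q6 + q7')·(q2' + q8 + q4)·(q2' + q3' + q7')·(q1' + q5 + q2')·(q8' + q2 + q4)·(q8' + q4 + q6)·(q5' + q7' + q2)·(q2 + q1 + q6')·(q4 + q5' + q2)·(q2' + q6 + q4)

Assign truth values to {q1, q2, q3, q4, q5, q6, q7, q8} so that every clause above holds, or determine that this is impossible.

Suppose q5 = 0.
Suppose q1 = 1.
The clause (q8') is unit, so q8 = 0.
The clause (q2') is unit, so q2 = 0.
The clause (q3') is unit, so q3 = 0.
The clause (q7) is unit, so q7 = 1.
The clause (q6) is unit, so q6 = 1.
That conflicts with the unit clause (q6').
Backtrack on q1: now try q1 = 0.
The clause (q3) is unit, so q3 = 1.
The clause (q4') is unit, so q4 = 0.
The clause (q6') is unit, so q6 = 0.
The clause (q2) is unit, so q2 = 1.
That conflicts with the unit clause (q2').
Either choice for q1 ends in contradiction.
Backtrack on q5: now try q5 = 1.
Suppose q8 = 0.
Suppose q6 = 1.
The clause (q7') is unit, so q7 = 0.
The clause (q4) is unit, so q4 = 1.
The clause (q3') is unit, so q3 = 0.
The clause (q1') is unit, so q1 = 0.
That conflicts with the unit clause (q1).
Backtrack on q6: now try q6 = 0.
The clause (q3) is unit, so q3 = 1.
The clause (q4') is unit, so q4 = 0.
The clause (q2) is unit, so q2 = 1.
That conflicts with the unit clause (q2').
Either choice for q6 ends in contradiction.
Backtrack on q8: now try q8 = 1.
The clause (q1') is unit, so q1 = 0.
That conflicts with the unit clause (q1).
Either choice for q8 ends in contradiction.
Either choice for q5 ends in contradiction.

UNSATISFIABLE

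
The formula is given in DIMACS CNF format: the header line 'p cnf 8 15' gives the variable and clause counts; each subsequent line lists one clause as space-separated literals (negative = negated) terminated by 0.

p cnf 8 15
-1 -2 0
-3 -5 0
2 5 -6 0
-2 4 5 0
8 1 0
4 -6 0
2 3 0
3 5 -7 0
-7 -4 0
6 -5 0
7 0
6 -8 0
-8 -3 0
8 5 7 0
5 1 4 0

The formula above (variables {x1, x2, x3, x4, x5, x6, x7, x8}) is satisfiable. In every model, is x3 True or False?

True

Suppose x3 = False.
(x2) alone gives x2 = True.
(¬x1) alone gives x1 = False.
(x8) alone gives x8 = True.
(x7) alone gives x7 = True.
(x5) alone gives x5 = True.
(¬x4) alone gives x4 = False.
(¬x6) alone gives x6 = False.
But (x6) is also a unit clause — contradiction.
So every satisfying assignment has x3 = True.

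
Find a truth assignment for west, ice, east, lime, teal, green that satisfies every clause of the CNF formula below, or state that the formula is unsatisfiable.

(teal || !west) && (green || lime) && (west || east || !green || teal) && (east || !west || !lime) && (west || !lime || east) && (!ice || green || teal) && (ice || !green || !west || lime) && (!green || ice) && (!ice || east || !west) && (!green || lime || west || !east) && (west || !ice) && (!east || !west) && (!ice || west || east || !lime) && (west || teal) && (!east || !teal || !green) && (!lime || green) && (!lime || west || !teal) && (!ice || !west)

Branch on teal: set teal = true.
Branch on green: set green = true.
(ice) alone gives ice = true.
(west) alone gives west = true.
That conflicts with the unit clause (!west).
That branch fails; take green = false instead.
(lime) alone gives lime = true.
That conflicts with the unit clause (!lime).
Both values of green lead to a conflict.
That branch fails; take teal = false instead.
(!west) alone gives west = false.
That conflicts with the unit clause (west).
Both values of teal lead to a conflict.

UNSATISFIABLE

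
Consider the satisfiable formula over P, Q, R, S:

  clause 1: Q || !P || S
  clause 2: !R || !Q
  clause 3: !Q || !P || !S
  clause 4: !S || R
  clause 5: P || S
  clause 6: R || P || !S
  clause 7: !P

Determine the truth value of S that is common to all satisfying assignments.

True

Suppose S = false.
(P) alone gives P = true.
But (!P) is also a unit clause — contradiction.
So every satisfying assignment has S = True.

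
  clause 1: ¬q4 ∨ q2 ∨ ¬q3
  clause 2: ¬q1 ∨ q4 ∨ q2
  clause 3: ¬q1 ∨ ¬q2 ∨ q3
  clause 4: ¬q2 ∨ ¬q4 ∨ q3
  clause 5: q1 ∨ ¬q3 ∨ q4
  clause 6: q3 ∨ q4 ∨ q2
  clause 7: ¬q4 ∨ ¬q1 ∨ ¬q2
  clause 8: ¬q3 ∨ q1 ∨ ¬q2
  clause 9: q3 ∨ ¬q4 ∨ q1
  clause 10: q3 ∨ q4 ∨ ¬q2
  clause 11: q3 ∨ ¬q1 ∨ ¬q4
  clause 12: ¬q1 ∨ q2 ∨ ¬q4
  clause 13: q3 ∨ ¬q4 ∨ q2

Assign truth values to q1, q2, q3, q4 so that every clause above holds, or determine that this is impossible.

q1 ↦ True; q2 ↦ True; q3 ↦ True; q4 ↦ False

Suppose q4 = False.
Suppose q1 = True.
Unit clause (q2) forces q2 = True.
Unit clause (q3) forces q3 = True.
Every clause now holds.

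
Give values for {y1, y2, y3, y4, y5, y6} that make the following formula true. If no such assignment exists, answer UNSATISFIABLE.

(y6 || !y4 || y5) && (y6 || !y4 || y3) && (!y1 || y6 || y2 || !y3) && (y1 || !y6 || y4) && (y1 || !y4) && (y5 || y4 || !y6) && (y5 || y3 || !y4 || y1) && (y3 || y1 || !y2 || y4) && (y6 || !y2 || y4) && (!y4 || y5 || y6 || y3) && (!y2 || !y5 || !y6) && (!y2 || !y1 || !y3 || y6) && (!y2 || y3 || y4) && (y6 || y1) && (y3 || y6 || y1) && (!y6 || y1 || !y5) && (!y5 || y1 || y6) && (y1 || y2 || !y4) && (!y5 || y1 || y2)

y1: true, y2: false, y3: false, y4: true, y5: false, y6: true

Suppose y1 = true.
Suppose y6 = true.
Suppose y5 = false.
(y4) alone gives y4 = true.
No clause remains; y2, y3 are free.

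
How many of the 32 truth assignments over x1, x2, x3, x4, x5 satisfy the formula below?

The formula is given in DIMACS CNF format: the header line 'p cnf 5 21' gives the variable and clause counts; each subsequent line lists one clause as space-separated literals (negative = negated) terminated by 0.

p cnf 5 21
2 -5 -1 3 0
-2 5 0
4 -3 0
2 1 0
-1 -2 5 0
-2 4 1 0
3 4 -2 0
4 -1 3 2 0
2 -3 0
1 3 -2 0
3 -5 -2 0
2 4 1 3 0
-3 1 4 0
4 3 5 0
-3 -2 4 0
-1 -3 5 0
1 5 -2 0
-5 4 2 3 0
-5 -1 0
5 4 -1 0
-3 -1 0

There are 2^5 = 32 truth assignments over (x1, x2, x3, x4, x5).
Split on x1. With x1 = True, the clauses containing x1 are satisfied and ¬x1 drops from the rest; 1 of the 2^4 = 16 assignments to the other variables satisfy what remains.
With x1 = False, by the same count on the reduced clause set, 1 assignment works.
(One model: x1=F, x2=T, x3=T, x4=T, x5=T.)
Total: 1 + 1 = 2.

2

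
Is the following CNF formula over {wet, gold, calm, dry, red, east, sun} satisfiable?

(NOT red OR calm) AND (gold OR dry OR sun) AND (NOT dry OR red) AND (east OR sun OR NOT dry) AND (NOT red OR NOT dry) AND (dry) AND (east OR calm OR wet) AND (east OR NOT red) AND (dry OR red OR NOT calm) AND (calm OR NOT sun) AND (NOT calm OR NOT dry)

No

(dry) alone gives dry = true.
(red) alone gives red = true.
That conflicts with the unit clause (NOT red).
No assignment satisfies every clause.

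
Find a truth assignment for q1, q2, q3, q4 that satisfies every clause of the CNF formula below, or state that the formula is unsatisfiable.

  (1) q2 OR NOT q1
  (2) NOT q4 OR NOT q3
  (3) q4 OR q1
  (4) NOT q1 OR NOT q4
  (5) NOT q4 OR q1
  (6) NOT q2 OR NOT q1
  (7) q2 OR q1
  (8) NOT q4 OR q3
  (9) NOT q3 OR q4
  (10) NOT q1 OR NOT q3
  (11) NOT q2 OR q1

UNSATISFIABLE

Case q2 = true:
From the singleton clause (NOT q1), q1 = false.
But (q1) is also a unit clause — contradiction.
Undo q2 and try q2 = false.
From the singleton clause (NOT q1), q1 = false.
But (q1) is also a unit clause — contradiction.
Neither q2 = true nor q2 = false works.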